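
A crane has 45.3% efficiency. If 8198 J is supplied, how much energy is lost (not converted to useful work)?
W_lost = W_in(1 − η) = 8198·(1 − 0.453) = 4484 J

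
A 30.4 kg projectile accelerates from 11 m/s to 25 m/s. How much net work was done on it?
W = ΔKE = ½m(v₂² − v₁²) = ½(30.4)(25² − 11²) = 7660.8 J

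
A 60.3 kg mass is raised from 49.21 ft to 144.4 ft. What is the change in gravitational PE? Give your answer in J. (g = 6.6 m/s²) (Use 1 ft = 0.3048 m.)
Convert to SI: m = 60.3 kg, Δh = 29.0139 m
ΔPE = mgΔh = (60.3)(6.6)(29.0139) = 11550 J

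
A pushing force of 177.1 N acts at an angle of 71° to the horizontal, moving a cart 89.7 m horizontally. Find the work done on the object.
W = F·d·cosθ = (177.1)(89.7)cos(71°) = 5172 J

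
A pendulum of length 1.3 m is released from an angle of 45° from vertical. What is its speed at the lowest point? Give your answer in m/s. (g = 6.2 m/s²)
h = L(1 − cosθ) = 1.3(1 − cos45°) = 0.380761 m
v = √(2gh) = √(2·6.2·0.380761) = 2.173 m/s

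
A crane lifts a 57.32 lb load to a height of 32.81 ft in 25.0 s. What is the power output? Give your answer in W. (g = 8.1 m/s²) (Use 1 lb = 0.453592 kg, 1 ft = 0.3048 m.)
Convert to SI: m = 25.9999 kg, h = 10.0005 m, t = 25.0 s
P = mgh/t = (25.9999)(8.1)(10.0005)/25.0 = 84.24 W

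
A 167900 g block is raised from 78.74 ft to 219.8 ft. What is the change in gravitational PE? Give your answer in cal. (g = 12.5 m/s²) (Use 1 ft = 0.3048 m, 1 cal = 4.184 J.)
Convert to SI: m = 167.9 kg, Δh = 42.9951 m
ΔPE = mgΔh = (167.9)(12.5)(42.9951) = 90235.9 J = 21570 cal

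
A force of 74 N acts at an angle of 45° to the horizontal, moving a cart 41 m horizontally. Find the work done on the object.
W = F·d·cosθ = (74)(41)cos(45°) = 2145 J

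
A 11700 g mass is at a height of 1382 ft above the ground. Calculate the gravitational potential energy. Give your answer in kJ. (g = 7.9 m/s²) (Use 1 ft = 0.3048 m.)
Convert to SI: m = 11.7 kg, h = 421.234 m
PE = mgh = (11.7)(7.9)(421.234) = 38934.6 J = 38.93 kJ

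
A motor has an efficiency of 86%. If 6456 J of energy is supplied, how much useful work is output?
W_out = η·W_in = 0.86·6456 = 5552.16 J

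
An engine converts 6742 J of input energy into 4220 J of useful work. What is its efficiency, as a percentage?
η = W_out/W_in = 4220/6742 = 62.59%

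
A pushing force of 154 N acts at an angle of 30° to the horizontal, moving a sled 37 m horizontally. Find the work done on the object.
W = F·d·cosθ = (154)(37)cos(30°) = 4935 J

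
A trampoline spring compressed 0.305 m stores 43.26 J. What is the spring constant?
k = 2·PE/x² = 2·43.26/(0.305)² = 930.1 N/m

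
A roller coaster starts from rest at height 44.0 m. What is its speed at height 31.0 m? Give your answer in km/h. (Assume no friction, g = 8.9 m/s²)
mgh₁ = mgh₂ + ½mv² ⇒ v = √(2g(h₁−h₂)) = √(2·8.9·13.0) = 15.2118 m/s = 54.76 km/h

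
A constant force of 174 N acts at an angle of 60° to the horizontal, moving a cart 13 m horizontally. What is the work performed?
W = F·d·cosθ = (174)(13)cos(60°) = 1131 J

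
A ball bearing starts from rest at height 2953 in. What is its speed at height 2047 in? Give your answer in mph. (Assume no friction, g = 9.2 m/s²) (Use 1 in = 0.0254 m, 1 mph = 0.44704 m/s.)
Convert to SI: h₁−h₂ = 23.0124 m
mgh₁ = mgh₂ + ½mv² ⇒ v = √(2g(h₁−h₂)) = √(2·9.2·23.0124) = 20.5774 m/s = 46.03 mph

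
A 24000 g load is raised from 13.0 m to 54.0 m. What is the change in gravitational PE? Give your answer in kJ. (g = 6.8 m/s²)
Convert to SI: m = 24.0 kg, Δh = 41.0 m
ΔPE = mgΔh = (24.0)(6.8)(41.0) = 6691.2 J = 6.691 kJ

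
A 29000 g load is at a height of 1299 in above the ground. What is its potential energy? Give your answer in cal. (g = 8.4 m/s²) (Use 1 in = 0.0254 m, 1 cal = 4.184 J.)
Convert to SI: m = 29.0 kg, h = 32.9946 m
PE = mgh = (29.0)(8.4)(32.9946) = 8037.48 J = 1921 cal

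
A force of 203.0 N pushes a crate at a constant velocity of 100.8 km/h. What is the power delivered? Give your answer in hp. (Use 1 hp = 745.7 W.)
Convert to SI: F = 203.0 N, v = 28.0 m/s
P = Fv = (203.0)(28.0) = 5684.0 W = 7.622 hp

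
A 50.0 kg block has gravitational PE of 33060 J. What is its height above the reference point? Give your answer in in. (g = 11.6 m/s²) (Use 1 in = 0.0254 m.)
h = PE/(mg) = 33060.0/(50.0·11.6) = 57.0 m = 2244 in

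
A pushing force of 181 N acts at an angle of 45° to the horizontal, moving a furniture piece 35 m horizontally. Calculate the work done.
W = F·d·cosθ = (181)(35)cos(45°) = 4480 J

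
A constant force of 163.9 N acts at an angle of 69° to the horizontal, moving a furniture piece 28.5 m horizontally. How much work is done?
W = F·d·cosθ = (163.9)(28.5)cos(69°) = 1674 J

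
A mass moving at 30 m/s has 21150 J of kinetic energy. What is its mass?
m = 2·KE/v² = 2·21150/(30)² = 47.0 kg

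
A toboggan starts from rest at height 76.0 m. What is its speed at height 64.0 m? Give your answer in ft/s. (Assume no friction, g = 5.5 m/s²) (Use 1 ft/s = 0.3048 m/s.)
mgh₁ = mgh₂ + ½mv² ⇒ v = √(2g(h₁−h₂)) = √(2·5.5·12.0) = 11.4891 m/s = 37.69 ft/s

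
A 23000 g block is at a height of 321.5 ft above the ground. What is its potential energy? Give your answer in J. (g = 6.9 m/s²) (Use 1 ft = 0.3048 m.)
Convert to SI: m = 23.0 kg, h = 97.9932 m
PE = mgh = (23.0)(6.9)(97.9932) = 15550 J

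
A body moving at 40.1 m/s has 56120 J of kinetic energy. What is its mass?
m = 2·KE/v² = 2·56120/(40.1)² = 69.8 kg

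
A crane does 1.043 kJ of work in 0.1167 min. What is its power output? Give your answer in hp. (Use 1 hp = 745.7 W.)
Convert to SI: W = 1043.0 J, t = 7.002 s
P = W/t = 1043.0/7.002 = 148.957 W = 0.1998 hp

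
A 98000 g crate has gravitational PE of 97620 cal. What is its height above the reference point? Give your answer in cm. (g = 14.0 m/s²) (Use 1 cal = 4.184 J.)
Convert to SI: m = 98.0 kg, PE = 408442 J
h = PE/(mg) = 408442/(98.0·14.0) = 297.698 m = 29770 cm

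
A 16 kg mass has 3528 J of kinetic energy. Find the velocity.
v = √(2·KE/m) = √(2·3528/16) = 21.0 m/s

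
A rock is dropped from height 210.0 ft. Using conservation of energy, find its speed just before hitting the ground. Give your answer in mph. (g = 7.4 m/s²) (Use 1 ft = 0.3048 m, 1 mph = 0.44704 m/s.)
Convert to SI: h = 64.008 m
mgh = ½mv² ⇒ v = √(2gh) = √(2·7.4·64.008) = 30.7785 m/s = 68.85 mph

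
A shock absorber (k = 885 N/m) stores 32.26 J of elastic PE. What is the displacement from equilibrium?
x = √(2·PE/k) = √(2·32.26/885) = 0.27 m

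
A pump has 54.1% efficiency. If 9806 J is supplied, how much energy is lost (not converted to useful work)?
W_lost = W_in(1 − η) = 9806·(1 − 0.541) = 4501 J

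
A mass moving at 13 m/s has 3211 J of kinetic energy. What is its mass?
m = 2·KE/v² = 2·3211/(13)² = 38.0 kg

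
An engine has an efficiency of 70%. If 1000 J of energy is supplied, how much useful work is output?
W_out = η·W_in = 0.7·1000 = 700.0 J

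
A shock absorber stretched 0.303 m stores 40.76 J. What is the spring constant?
k = 2·PE/x² = 2·40.76/(0.303)² = 887.9 N/m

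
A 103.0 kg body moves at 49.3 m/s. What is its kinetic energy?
KE = ½mv² = ½(103.0)(49.3)² = 125200 J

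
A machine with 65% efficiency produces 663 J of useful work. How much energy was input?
W_in = W_out/η = 663/0.65 = 1020 J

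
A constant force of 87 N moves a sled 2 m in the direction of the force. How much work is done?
W = F·d = (87)(2) = 174.0 J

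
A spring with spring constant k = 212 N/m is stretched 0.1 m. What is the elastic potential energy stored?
PE = ½kx² = ½(212)(0.1)² = 1.06 J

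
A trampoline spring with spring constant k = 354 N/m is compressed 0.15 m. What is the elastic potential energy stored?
PE = ½kx² = ½(354)(0.15)² = 3.983 J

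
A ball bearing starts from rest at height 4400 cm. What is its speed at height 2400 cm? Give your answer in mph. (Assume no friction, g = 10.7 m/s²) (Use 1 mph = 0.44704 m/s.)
Convert to SI: h₁−h₂ = 20.0 m
mgh₁ = mgh₂ + ½mv² ⇒ v = √(2g(h₁−h₂)) = √(2·10.7·20.0) = 20.6882 m/s = 46.28 mph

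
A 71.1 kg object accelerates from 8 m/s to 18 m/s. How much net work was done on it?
W = ΔKE = ½m(v₂² − v₁²) = ½(71.1)(18² − 8²) = 9243.0 J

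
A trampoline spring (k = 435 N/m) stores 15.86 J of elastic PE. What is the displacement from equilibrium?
x = √(2·PE/k) = √(2·15.86/435) = 0.27 m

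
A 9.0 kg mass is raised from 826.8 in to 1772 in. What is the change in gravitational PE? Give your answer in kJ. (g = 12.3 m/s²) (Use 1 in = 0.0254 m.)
Convert to SI: m = 9.0 kg, Δh = 24.0081 m
ΔPE = mgΔh = (9.0)(12.3)(24.0081) = 2657.69 J = 2.658 kJ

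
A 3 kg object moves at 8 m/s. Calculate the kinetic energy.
KE = ½mv² = ½(3)(8)² = 96.0 J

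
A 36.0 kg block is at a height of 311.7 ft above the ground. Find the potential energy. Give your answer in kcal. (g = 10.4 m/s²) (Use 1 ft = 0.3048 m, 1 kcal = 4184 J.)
Convert to SI: m = 36.0 kg, h = 95.0062 m
PE = mgh = (36.0)(10.4)(95.0062) = 35570.3 J = 8.502 kcal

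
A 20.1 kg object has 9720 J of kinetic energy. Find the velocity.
v = √(2·KE/m) = √(2·9720/20.1) = 31.1 m/s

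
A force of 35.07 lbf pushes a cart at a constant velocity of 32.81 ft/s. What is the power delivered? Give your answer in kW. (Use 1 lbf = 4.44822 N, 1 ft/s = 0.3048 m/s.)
Convert to SI: F = 155.999 N, v = 10.0005 m/s
P = Fv = (155.999)(10.0005) = 1560.07 W = 1.56 kW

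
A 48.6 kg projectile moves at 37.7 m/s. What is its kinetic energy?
KE = ½mv² = ½(48.6)(37.7)² = 34540 J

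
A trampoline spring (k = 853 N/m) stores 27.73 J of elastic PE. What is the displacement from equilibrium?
x = √(2·PE/k) = √(2·27.73/853) = 0.255 m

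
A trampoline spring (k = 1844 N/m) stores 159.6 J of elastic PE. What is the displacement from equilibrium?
x = √(2·PE/k) = √(2·159.6/1844) = 0.4161 m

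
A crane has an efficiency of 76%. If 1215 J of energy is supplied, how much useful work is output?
W_out = η·W_in = 0.76·1215 = 923.4 J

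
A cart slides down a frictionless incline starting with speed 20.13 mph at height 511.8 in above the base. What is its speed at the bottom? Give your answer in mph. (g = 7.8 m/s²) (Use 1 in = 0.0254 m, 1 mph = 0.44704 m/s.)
Convert to SI: v₀ = 8.99892 m/s, h = 12.9997 m
½mv₀² + mgh = ½mv² ⇒ v = √(v₀² + 2gh) = √(8.99892² + 2·7.8·12.9997) = 16.8457 m/s = 37.68 mph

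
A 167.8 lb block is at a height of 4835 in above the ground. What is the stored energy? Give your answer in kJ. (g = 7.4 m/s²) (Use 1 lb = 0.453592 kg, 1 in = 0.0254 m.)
Convert to SI: m = 76.1127 kg, h = 122.809 m
PE = mgh = (76.1127)(7.4)(122.809) = 69170.2 J = 69.17 kJ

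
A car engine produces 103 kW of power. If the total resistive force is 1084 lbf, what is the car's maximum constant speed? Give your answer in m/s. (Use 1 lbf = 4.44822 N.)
Convert to SI: F = 4821.87 N
P = Fv ⇒ v = P/F = 103000 W/4821.87 N = 21.36 m/s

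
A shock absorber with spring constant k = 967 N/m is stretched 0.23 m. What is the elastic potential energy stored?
PE = ½kx² = ½(967)(0.23)² = 25.58 J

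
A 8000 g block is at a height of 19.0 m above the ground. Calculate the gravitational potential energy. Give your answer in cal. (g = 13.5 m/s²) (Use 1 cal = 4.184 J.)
Convert to SI: m = 8.0 kg, h = 19.0 m
PE = mgh = (8.0)(13.5)(19.0) = 2052.0 J = 490.4 cal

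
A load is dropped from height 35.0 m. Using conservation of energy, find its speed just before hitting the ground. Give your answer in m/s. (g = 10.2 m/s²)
mgh = ½mv² ⇒ v = √(2gh) = √(2·10.2·35.0) = 26.72 m/s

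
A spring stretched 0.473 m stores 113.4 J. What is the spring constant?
k = 2·PE/x² = 2·113.4/(0.473)² = 1014 N/m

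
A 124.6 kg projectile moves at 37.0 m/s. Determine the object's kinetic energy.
KE = ½mv² = ½(124.6)(37.0)² = 85290 J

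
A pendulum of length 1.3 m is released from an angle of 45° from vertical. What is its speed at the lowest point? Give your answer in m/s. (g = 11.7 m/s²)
h = L(1 − cosθ) = 1.3(1 − cos45°) = 0.380761 m
v = √(2gh) = √(2·11.7·0.380761) = 2.985 m/s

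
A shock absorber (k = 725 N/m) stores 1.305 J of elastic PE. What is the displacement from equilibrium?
x = √(2·PE/k) = √(2·1.305/725) = 0.06 m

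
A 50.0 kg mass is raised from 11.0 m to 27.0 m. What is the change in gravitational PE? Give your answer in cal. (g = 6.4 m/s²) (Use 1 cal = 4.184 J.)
ΔPE = mgΔh = (50.0)(6.4)(16.0) = 5120.0 J = 1224 cal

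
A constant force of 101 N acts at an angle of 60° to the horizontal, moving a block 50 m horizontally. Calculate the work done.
W = F·d·cosθ = (101)(50)cos(60°) = 2525 J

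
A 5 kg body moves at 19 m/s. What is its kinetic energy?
KE = ½mv² = ½(5)(19)² = 902.5 J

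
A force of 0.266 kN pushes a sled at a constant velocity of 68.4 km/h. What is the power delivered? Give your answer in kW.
Convert to SI: F = 266.0 N, v = 19.0 m/s
P = Fv = (266.0)(19.0) = 5054.0 W = 5.054 kW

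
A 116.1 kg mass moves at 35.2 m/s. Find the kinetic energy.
KE = ½mv² = ½(116.1)(35.2)² = 71930 J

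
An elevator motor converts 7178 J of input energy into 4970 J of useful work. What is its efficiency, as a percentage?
η = W_out/W_in = 4970/7178 = 69.24%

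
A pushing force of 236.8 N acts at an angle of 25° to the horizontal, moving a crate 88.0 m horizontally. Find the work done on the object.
W = F·d·cosθ = (236.8)(88.0)cos(25°) = 18890 J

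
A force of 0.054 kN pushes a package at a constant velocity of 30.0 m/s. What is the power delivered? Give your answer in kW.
Convert to SI: F = 54.0 N, v = 30.0 m/s
P = Fv = (54.0)(30.0) = 1620.0 W = 1.62 kW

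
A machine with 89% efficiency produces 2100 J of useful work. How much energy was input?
W_in = W_out/η = 2100/0.89 = 2360 J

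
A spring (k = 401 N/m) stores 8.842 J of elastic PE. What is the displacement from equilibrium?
x = √(2·PE/k) = √(2·8.842/401) = 0.21 m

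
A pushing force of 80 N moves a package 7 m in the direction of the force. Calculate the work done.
W = F·d = (80)(7) = 560.0 J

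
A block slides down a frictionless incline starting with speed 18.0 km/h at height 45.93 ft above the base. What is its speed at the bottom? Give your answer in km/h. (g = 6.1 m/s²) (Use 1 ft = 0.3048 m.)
Convert to SI: v₀ = 5.0 m/s, h = 13.9995 m
½mv₀² + mgh = ½mv² ⇒ v = √(v₀² + 2gh) = √(5.0² + 2·6.1·13.9995) = 13.9926 m/s = 50.37 km/h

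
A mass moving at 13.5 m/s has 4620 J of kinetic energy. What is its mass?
m = 2·KE/v² = 2·4620/(13.5)² = 50.7 kg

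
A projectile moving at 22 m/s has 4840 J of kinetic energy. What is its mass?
m = 2·KE/v² = 2·4840/(22)² = 20.0 kg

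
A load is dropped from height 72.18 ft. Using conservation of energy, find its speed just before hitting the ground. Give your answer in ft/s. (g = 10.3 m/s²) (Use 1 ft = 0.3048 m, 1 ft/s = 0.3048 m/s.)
Convert to SI: h = 22.0005 m
mgh = ½mv² ⇒ v = √(2gh) = √(2·10.3·22.0005) = 21.2887 m/s = 69.84 ft/s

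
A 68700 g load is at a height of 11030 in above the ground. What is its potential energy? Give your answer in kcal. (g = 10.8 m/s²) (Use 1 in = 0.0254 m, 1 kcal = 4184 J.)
Convert to SI: m = 68.7 kg, h = 280.162 m
PE = mgh = (68.7)(10.8)(280.162) = 207869 J = 49.68 kcal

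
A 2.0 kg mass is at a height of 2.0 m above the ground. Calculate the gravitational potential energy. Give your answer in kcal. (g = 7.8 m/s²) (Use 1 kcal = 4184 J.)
PE = mgh = (2.0)(7.8)(2.0) = 31.2 J = 0.007457 kcal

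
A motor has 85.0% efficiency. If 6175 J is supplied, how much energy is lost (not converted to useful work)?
W_lost = W_in(1 − η) = 6175·(1 − 0.85) = 926.3 J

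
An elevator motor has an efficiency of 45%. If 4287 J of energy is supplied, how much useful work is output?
W_out = η·W_in = 0.45·4287 = 1929.15 J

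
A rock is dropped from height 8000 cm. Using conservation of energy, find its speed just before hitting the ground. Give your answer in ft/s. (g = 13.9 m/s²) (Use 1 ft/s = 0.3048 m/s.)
Convert to SI: h = 80.0 m
mgh = ½mv² ⇒ v = √(2gh) = √(2·13.9·80.0) = 47.1593 m/s = 154.7 ft/s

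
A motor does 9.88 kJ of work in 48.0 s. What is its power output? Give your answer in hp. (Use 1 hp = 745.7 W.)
Convert to SI: W = 9880.0 J, t = 48.0 s
P = W/t = 9880.0/48.0 = 205.833 W = 0.276 hp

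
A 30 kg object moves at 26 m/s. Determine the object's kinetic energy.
KE = ½mv² = ½(30)(26)² = 10140.0 J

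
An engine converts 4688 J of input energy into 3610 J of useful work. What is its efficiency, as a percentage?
η = W_out/W_in = 3610/4688 = 77.01%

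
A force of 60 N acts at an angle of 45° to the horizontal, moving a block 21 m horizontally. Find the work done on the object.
W = F·d·cosθ = (60)(21)cos(45°) = 891.0 J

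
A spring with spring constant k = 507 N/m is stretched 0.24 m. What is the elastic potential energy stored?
PE = ½kx² = ½(507)(0.24)² = 14.6 J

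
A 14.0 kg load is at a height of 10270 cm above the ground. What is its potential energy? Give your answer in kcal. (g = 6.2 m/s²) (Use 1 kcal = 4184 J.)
Convert to SI: m = 14.0 kg, h = 102.7 m
PE = mgh = (14.0)(6.2)(102.7) = 8914.36 J = 2.131 kcal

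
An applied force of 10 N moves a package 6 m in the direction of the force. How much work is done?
W = F·d = (10)(6) = 60.0 J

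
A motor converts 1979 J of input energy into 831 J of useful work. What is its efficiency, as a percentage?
η = W_out/W_in = 831/1979 = 41.99%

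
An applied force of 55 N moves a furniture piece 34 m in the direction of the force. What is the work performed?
W = F·d = (55)(34) = 1870 J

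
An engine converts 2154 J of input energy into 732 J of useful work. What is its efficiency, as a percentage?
η = W_out/W_in = 732/2154 = 33.98%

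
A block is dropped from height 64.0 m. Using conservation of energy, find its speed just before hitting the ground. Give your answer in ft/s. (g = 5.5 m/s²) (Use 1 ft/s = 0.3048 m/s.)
mgh = ½mv² ⇒ v = √(2gh) = √(2·5.5·64.0) = 26.533 m/s = 87.05 ft/s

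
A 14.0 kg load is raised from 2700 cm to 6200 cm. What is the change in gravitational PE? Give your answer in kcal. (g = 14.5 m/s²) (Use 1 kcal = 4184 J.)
Convert to SI: m = 14.0 kg, Δh = 35.0 m
ΔPE = mgΔh = (14.0)(14.5)(35.0) = 7105.0 J = 1.698 kcal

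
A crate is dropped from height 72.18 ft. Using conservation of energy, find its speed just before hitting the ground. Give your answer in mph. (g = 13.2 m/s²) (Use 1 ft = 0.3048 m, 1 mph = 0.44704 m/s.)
Convert to SI: h = 22.0005 m
mgh = ½mv² ⇒ v = √(2gh) = √(2·13.2·22.0005) = 24.1 m/s = 53.91 mph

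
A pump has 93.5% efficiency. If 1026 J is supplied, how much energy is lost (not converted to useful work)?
W_lost = W_in(1 − η) = 1026·(1 − 0.935) = 66.69 J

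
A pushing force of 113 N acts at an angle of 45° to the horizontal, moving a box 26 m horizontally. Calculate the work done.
W = F·d·cosθ = (113)(26)cos(45°) = 2077 J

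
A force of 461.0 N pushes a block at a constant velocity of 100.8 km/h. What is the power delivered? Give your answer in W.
Convert to SI: F = 461.0 N, v = 28.0 m/s
P = Fv = (461.0)(28.0) = 12910 W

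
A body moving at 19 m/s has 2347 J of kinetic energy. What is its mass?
m = 2·KE/v² = 2·2347/(19)² = 13.0 kg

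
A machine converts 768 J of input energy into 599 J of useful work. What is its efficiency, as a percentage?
η = W_out/W_in = 599/768 = 77.99%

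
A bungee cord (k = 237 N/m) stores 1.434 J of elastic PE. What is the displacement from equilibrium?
x = √(2·PE/k) = √(2·1.434/237) = 0.11 m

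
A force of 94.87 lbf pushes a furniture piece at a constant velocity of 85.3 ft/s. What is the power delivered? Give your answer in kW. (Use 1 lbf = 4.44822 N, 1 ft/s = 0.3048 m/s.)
Convert to SI: F = 422.003 N, v = 25.9994 m/s
P = Fv = (422.003)(25.9994) = 10971.8 W = 10.97 kW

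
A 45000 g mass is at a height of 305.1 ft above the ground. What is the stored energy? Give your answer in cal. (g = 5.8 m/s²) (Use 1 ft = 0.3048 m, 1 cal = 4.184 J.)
Convert to SI: m = 45.0 kg, h = 92.9945 m
PE = mgh = (45.0)(5.8)(92.9945) = 24271.6 J = 5801 cal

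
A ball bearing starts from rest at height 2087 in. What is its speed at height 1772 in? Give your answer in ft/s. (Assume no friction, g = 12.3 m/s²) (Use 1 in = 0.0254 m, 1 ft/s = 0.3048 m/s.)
Convert to SI: h₁−h₂ = 8.001 m
mgh₁ = mgh₂ + ½mv² ⇒ v = √(2g(h₁−h₂)) = √(2·12.3·8.001) = 14.0294 m/s = 46.03 ft/s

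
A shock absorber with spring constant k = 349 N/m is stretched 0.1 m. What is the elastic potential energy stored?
PE = ½kx² = ½(349)(0.1)² = 1.745 J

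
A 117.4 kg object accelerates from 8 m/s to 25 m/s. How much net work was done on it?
W = ΔKE = ½m(v₂² − v₁²) = ½(117.4)(25² − 8²) = 32930.7 J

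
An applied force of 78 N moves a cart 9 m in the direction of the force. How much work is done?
W = F·d = (78)(9) = 702.0 J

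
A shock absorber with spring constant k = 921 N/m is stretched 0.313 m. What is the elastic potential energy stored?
PE = ½kx² = ½(921)(0.313)² = 45.11 J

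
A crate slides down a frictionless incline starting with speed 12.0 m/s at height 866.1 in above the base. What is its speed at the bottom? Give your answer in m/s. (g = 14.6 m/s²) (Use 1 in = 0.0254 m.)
Convert to SI: v₀ = 12.0 m/s, h = 21.9989 m
½mv₀² + mgh = ½mv² ⇒ v = √(v₀² + 2gh) = √(12.0² + 2·14.6·21.9989) = 28.04 m/s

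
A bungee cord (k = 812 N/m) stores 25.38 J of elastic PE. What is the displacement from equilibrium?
x = √(2·PE/k) = √(2·25.38/812) = 0.25 m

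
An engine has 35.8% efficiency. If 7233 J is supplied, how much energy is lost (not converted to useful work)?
W_lost = W_in(1 − η) = 7233·(1 − 0.358) = 4644 J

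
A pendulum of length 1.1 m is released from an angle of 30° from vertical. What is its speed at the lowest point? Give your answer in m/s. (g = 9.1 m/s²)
h = L(1 − cosθ) = 1.1(1 − cos30°) = 0.147372 m
v = √(2gh) = √(2·9.1·0.147372) = 1.638 m/s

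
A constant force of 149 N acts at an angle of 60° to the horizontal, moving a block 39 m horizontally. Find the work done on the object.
W = F·d·cosθ = (149)(39)cos(60°) = 2906 J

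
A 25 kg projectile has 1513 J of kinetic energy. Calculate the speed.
v = √(2·KE/m) = √(2·1513/25) = 11.0 m/s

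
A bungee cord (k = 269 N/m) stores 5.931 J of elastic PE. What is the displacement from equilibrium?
x = √(2·PE/k) = √(2·5.931/269) = 0.21 m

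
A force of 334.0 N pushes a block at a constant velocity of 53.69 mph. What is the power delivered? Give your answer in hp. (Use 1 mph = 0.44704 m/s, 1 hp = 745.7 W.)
Convert to SI: F = 334.0 N, v = 24.0016 m/s
P = Fv = (334.0)(24.0016) = 8016.53 W = 10.75 hp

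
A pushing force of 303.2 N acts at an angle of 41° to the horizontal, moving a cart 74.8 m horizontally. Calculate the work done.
W = F·d·cosθ = (303.2)(74.8)cos(41°) = 17120 J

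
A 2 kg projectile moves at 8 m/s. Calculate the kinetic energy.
KE = ½mv² = ½(2)(8)² = 64.0 J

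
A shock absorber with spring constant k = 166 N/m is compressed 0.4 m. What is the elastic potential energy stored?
PE = ½kx² = ½(166)(0.4)² = 13.28 J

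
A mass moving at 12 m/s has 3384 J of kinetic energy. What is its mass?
m = 2·KE/v² = 2·3384/(12)² = 47.0 kg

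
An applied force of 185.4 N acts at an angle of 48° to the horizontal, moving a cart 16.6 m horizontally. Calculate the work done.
W = F·d·cosθ = (185.4)(16.6)cos(48°) = 2059 J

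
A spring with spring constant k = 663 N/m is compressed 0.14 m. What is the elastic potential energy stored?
PE = ½kx² = ½(663)(0.14)² = 6.497 J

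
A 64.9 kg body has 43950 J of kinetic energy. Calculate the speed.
v = √(2·KE/m) = √(2·43950/64.9) = 36.8 m/s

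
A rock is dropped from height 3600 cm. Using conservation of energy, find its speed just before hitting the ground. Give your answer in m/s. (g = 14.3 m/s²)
Convert to SI: h = 36.0 m
mgh = ½mv² ⇒ v = √(2gh) = √(2·14.3·36.0) = 32.09 m/s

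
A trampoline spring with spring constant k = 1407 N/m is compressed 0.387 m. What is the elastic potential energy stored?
PE = ½kx² = ½(1407)(0.387)² = 105.4 J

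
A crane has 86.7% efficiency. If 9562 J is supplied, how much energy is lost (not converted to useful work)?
W_lost = W_in(1 − η) = 9562·(1 − 0.867) = 1272 J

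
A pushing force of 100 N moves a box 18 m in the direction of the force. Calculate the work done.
W = F·d = (100)(18) = 1800 J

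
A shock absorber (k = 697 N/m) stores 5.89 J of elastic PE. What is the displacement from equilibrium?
x = √(2·PE/k) = √(2·5.89/697) = 0.13 m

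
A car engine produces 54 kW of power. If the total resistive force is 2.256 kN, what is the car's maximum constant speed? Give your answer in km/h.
Convert to SI: F = 2256.0 N
P = Fv ⇒ v = P/F = 54000 W/2256.0 N = 23.9362 m/s = 86.17 km/h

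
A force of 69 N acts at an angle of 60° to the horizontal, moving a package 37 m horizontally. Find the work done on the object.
W = F·d·cosθ = (69)(37)cos(60°) = 1277 J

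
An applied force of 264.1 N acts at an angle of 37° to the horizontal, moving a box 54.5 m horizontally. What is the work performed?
W = F·d·cosθ = (264.1)(54.5)cos(37°) = 11500 J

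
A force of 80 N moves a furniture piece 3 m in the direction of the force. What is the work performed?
W = F·d = (80)(3) = 240.0 J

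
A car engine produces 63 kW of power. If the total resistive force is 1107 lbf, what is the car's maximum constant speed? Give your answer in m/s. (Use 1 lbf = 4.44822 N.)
Convert to SI: F = 4924.18 N
P = Fv ⇒ v = P/F = 63000 W/4924.18 N = 12.79 m/s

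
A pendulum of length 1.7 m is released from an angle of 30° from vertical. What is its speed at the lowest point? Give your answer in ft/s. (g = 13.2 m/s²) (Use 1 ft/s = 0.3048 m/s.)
h = L(1 − cosθ) = 1.7(1 − cos30°) = 0.227757 m
v = √(2gh) = √(2·13.2·0.227757) = 2.4521 m/s = 8.045 ft/s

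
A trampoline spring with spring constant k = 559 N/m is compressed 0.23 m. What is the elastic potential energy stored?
PE = ½kx² = ½(559)(0.23)² = 14.79 J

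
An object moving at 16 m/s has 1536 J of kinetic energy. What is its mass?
m = 2·KE/v² = 2·1536/(16)² = 12.0 kg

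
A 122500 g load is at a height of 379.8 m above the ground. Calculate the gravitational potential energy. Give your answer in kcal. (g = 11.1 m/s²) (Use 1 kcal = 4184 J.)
Convert to SI: m = 122.5 kg, h = 379.8 m
PE = mgh = (122.5)(11.1)(379.8) = 516433 J = 123.4 kcal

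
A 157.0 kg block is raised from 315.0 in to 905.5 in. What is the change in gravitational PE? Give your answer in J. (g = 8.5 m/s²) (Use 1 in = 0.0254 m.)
Convert to SI: m = 157.0 kg, Δh = 14.9987 m
ΔPE = mgΔh = (157.0)(8.5)(14.9987) = 20020 J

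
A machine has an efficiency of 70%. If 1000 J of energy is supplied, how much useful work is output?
W_out = η·W_in = 0.7·1000 = 700.0 J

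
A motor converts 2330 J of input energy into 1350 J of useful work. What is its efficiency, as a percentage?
η = W_out/W_in = 1350/2330 = 57.94%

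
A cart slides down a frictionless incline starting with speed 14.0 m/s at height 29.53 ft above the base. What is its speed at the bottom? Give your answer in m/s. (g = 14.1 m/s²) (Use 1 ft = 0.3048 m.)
Convert to SI: v₀ = 14.0 m/s, h = 9.00074 m
½mv₀² + mgh = ½mv² ⇒ v = √(v₀² + 2gh) = √(14.0² + 2·14.1·9.00074) = 21.21 m/s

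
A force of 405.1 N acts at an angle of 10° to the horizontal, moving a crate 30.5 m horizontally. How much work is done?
W = F·d·cosθ = (405.1)(30.5)cos(10°) = 12170 J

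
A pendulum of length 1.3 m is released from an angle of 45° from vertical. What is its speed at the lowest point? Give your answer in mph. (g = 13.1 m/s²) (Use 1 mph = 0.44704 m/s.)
h = L(1 − cosθ) = 1.3(1 − cos45°) = 0.380761 m
v = √(2gh) = √(2·13.1·0.380761) = 3.15847 m/s = 7.065 mph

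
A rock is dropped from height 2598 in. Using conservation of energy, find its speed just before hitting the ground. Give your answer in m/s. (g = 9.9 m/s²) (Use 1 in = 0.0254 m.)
Convert to SI: h = 65.9892 m
mgh = ½mv² ⇒ v = √(2gh) = √(2·9.9·65.9892) = 36.15 m/s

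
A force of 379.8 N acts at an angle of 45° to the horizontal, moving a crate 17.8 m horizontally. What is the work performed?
W = F·d·cosθ = (379.8)(17.8)cos(45°) = 4780 J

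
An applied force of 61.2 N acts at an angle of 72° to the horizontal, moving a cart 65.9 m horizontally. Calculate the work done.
W = F·d·cosθ = (61.2)(65.9)cos(72°) = 1246 J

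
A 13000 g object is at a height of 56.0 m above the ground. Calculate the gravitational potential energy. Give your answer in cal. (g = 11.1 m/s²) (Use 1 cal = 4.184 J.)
Convert to SI: m = 13.0 kg, h = 56.0 m
PE = mgh = (13.0)(11.1)(56.0) = 8080.8 J = 1931 cal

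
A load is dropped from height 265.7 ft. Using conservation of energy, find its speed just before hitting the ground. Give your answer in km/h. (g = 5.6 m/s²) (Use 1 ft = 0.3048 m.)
Convert to SI: h = 80.9854 m
mgh = ½mv² ⇒ v = √(2gh) = √(2·5.6·80.9854) = 30.117 m/s = 108.4 km/h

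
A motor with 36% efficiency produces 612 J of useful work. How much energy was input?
W_in = W_out/η = 612/0.36 = 1700 J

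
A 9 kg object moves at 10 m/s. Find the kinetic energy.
KE = ½mv² = ½(9)(10)² = 450.0 J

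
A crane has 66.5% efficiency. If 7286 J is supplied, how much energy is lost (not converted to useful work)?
W_lost = W_in(1 − η) = 7286·(1 − 0.665) = 2441 J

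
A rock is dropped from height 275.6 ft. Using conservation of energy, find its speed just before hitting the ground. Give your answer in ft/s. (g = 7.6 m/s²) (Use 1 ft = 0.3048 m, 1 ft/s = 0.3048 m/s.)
Convert to SI: h = 84.0029 m
mgh = ½mv² ⇒ v = √(2gh) = √(2·7.6·84.0029) = 35.733 m/s = 117.2 ft/s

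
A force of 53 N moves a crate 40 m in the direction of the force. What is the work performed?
W = F·d = (53)(40) = 2120 J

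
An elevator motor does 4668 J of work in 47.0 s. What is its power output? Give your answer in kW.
P = W/t = 4668.0/47.0 = 99.3191 W = 0.09932 kW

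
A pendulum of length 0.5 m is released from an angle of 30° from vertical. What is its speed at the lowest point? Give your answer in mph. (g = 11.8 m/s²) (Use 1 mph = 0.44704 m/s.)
h = L(1 − cosθ) = 0.5(1 − cos30°) = 0.0669873 m
v = √(2gh) = √(2·11.8·0.0669873) = 1.25734 m/s = 2.813 mph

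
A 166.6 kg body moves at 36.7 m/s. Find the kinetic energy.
KE = ½mv² = ½(166.6)(36.7)² = 112200 J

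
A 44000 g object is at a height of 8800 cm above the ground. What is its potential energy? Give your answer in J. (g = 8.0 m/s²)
Convert to SI: m = 44.0 kg, h = 88.0 m
PE = mgh = (44.0)(8.0)(88.0) = 30980 J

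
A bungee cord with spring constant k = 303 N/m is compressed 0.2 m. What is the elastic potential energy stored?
PE = ½kx² = ½(303)(0.2)² = 6.06 J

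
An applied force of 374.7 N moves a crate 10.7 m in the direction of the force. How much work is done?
W = F·d = (374.7)(10.7) = 4009 J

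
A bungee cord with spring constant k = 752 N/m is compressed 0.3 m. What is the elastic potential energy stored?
PE = ½kx² = ½(752)(0.3)² = 33.84 J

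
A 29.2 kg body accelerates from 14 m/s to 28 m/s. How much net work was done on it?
W = ΔKE = ½m(v₂² − v₁²) = ½(29.2)(28² − 14²) = 8584.8 J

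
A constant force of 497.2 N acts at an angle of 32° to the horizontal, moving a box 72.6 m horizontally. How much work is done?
W = F·d·cosθ = (497.2)(72.6)cos(32°) = 30610 J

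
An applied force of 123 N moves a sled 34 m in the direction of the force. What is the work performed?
W = F·d = (123)(34) = 4182 J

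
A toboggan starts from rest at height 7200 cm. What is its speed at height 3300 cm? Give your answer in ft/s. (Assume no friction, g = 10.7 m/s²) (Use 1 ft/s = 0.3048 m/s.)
Convert to SI: h₁−h₂ = 39.0 m
mgh₁ = mgh₂ + ½mv² ⇒ v = √(2g(h₁−h₂)) = √(2·10.7·39.0) = 28.8894 m/s = 94.78 ft/s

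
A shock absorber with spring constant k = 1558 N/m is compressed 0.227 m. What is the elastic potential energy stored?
PE = ½kx² = ½(1558)(0.227)² = 40.14 J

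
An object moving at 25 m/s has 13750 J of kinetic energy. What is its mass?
m = 2·KE/v² = 2·13750/(25)² = 44.0 kg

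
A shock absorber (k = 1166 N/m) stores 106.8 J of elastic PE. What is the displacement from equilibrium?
x = √(2·PE/k) = √(2·106.8/1166) = 0.428 m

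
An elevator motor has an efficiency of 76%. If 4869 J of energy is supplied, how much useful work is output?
W_out = η·W_in = 0.76·4869 = 3700.44 J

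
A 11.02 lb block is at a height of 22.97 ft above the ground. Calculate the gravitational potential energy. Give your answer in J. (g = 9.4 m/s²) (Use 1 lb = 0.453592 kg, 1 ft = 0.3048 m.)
Convert to SI: m = 4.99858 kg, h = 7.00126 m
PE = mgh = (4.99858)(9.4)(7.00126) = 329.0 J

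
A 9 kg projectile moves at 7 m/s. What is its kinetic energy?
KE = ½mv² = ½(9)(7)² = 220.5 J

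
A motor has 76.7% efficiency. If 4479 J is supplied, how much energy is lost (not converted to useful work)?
W_lost = W_in(1 − η) = 4479·(1 − 0.767) = 1044 J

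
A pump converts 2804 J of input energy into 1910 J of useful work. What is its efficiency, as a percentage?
η = W_out/W_in = 1910/2804 = 68.12%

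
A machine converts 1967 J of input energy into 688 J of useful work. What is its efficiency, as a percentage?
η = W_out/W_in = 688/1967 = 34.98%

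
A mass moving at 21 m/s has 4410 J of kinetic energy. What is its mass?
m = 2·KE/v² = 2·4410/(21)² = 20.0 kg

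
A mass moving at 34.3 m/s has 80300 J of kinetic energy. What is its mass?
m = 2·KE/v² = 2·80300/(34.3)² = 136.5 kg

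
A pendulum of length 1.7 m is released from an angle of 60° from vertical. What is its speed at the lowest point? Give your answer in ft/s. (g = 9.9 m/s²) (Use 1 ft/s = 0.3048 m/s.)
h = L(1 − cosθ) = 1.7(1 − cos60°) = 0.85 m
v = √(2gh) = √(2·9.9·0.85) = 4.10244 m/s = 13.46 ft/s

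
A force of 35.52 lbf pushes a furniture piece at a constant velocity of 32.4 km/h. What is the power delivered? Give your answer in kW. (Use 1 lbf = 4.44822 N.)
Convert to SI: F = 158.001 N, v = 9.0 m/s
P = Fv = (158.001)(9.0) = 1422.01 W = 1.422 kW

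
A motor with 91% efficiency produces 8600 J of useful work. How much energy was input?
W_in = W_out/η = 8600/0.91 = 9451 J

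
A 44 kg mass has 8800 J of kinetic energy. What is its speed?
v = √(2·KE/m) = √(2·8800/44) = 20.0 m/s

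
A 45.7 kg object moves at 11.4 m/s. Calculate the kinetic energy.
KE = ½mv² = ½(45.7)(11.4)² = 2970 J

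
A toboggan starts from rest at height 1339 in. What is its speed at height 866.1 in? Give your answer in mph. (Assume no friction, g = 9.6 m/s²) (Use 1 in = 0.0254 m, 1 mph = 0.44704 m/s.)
Convert to SI: h₁−h₂ = 12.0117 m
mgh₁ = mgh₂ + ½mv² ⇒ v = √(2g(h₁−h₂)) = √(2·9.6·12.0117) = 15.1863 m/s = 33.97 mph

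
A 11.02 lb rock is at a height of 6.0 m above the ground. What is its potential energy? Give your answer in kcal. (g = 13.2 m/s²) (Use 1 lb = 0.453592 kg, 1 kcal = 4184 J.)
Convert to SI: m = 4.99858 kg, h = 6.0 m
PE = mgh = (4.99858)(13.2)(6.0) = 395.888 J = 0.09462 kcal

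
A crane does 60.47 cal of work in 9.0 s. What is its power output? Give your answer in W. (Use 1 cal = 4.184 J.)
Convert to SI: W = 253.006 J, t = 9.0 s
P = W/t = 253.006/9.0 = 28.11 W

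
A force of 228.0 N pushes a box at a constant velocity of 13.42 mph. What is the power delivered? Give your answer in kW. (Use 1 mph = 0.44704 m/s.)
Convert to SI: F = 228.0 N, v = 5.99928 m/s
P = Fv = (228.0)(5.99928) = 1367.84 W = 1.368 kW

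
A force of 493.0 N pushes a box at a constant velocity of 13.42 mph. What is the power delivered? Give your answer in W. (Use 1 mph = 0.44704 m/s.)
Convert to SI: F = 493.0 N, v = 5.99928 m/s
P = Fv = (493.0)(5.99928) = 2958 W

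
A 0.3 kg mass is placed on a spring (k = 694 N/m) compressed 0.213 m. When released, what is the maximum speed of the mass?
½kx² = ½mv² ⇒ v = x√(k/m) = (0.213)√(694/0.3) = 10.24 m/s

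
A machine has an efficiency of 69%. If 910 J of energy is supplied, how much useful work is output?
W_out = η·W_in = 0.69·910 = 627.9 J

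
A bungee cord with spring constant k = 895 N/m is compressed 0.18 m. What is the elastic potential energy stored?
PE = ½kx² = ½(895)(0.18)² = 14.5 J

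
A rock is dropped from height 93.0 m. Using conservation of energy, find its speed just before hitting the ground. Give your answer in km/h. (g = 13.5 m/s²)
mgh = ½mv² ⇒ v = √(2gh) = √(2·13.5·93.0) = 50.1099 m/s = 180.4 km/h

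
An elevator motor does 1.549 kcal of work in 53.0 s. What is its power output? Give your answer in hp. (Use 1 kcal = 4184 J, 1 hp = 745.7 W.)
Convert to SI: W = 6481.02 J, t = 53.0 s
P = W/t = 6481.02/53.0 = 122.283 W = 0.164 hp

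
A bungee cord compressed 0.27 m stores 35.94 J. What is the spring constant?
k = 2·PE/x² = 2·35.94/(0.27)² = 986.0 N/m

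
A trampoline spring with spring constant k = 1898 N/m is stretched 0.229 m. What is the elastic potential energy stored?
PE = ½kx² = ½(1898)(0.229)² = 49.77 J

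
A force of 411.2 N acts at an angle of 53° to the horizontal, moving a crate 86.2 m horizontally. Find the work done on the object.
W = F·d·cosθ = (411.2)(86.2)cos(53°) = 21330 J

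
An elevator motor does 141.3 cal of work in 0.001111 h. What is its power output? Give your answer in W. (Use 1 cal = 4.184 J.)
Convert to SI: W = 591.199 J, t = 3.9996 s
P = W/t = 591.199/3.9996 = 147.8 W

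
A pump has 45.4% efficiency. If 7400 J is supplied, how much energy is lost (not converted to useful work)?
W_lost = W_in(1 − η) = 7400·(1 − 0.454) = 4040 J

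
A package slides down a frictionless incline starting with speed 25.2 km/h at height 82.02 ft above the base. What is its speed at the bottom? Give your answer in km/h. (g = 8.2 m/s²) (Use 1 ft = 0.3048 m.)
Convert to SI: v₀ = 7.0 m/s, h = 24.9997 m
½mv₀² + mgh = ½mv² ⇒ v = √(v₀² + 2gh) = √(7.0² + 2·8.2·24.9997) = 21.4242 m/s = 77.13 km/h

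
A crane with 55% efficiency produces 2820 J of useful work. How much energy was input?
W_in = W_out/η = 2820/0.55 = 5127 J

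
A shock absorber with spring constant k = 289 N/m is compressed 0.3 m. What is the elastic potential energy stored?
PE = ½kx² = ½(289)(0.3)² = 13.01 J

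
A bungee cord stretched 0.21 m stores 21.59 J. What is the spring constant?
k = 2·PE/x² = 2·21.59/(0.21)² = 979.1 N/m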